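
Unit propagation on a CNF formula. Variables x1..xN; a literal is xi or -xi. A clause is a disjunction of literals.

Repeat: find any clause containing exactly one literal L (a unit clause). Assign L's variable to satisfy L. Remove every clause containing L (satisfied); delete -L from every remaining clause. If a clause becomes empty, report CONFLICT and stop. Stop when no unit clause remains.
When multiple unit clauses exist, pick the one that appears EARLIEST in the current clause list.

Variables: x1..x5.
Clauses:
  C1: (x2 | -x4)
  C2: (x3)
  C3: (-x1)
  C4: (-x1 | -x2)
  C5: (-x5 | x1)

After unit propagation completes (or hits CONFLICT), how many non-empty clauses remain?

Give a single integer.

Answer: 1

Derivation:
unit clause [3] forces x3=T; simplify:
  satisfied 1 clause(s); 4 remain; assigned so far: [3]
unit clause [-1] forces x1=F; simplify:
  drop 1 from [-5, 1] -> [-5]
  satisfied 2 clause(s); 2 remain; assigned so far: [1, 3]
unit clause [-5] forces x5=F; simplify:
  satisfied 1 clause(s); 1 remain; assigned so far: [1, 3, 5]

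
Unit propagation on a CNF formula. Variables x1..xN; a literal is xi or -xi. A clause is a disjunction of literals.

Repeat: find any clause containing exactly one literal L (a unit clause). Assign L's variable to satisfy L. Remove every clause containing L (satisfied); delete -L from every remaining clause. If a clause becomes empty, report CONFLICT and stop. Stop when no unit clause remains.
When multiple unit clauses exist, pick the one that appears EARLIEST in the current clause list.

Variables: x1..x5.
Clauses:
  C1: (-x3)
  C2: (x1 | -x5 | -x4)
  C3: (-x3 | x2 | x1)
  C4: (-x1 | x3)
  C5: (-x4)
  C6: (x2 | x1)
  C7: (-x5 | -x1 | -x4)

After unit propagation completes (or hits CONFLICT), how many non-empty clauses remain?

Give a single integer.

Answer: 0

Derivation:
unit clause [-3] forces x3=F; simplify:
  drop 3 from [-1, 3] -> [-1]
  satisfied 2 clause(s); 5 remain; assigned so far: [3]
unit clause [-1] forces x1=F; simplify:
  drop 1 from [1, -5, -4] -> [-5, -4]
  drop 1 from [2, 1] -> [2]
  satisfied 2 clause(s); 3 remain; assigned so far: [1, 3]
unit clause [-4] forces x4=F; simplify:
  satisfied 2 clause(s); 1 remain; assigned so far: [1, 3, 4]
unit clause [2] forces x2=T; simplify:
  satisfied 1 clause(s); 0 remain; assigned so far: [1, 2, 3, 4]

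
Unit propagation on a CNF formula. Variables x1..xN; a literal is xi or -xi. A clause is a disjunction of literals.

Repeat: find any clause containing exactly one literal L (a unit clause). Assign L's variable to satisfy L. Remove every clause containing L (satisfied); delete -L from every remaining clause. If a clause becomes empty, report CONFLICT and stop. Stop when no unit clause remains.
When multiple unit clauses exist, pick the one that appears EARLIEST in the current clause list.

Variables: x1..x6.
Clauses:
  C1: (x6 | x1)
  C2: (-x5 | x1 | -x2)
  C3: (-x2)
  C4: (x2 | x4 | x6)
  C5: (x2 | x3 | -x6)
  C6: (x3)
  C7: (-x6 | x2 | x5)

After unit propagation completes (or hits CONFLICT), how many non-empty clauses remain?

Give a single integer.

Answer: 3

Derivation:
unit clause [-2] forces x2=F; simplify:
  drop 2 from [2, 4, 6] -> [4, 6]
  drop 2 from [2, 3, -6] -> [3, -6]
  drop 2 from [-6, 2, 5] -> [-6, 5]
  satisfied 2 clause(s); 5 remain; assigned so far: [2]
unit clause [3] forces x3=T; simplify:
  satisfied 2 clause(s); 3 remain; assigned so far: [2, 3]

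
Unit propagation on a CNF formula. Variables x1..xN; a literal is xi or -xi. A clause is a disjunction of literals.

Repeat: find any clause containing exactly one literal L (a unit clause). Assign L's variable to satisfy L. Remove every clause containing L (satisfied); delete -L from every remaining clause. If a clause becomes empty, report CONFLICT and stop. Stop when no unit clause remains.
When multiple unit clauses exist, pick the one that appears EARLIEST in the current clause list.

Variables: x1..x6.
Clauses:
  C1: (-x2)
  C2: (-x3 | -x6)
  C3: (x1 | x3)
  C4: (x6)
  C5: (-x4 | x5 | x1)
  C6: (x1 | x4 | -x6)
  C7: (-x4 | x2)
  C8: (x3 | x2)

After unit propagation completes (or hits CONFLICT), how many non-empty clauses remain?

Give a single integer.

Answer: 4

Derivation:
unit clause [-2] forces x2=F; simplify:
  drop 2 from [-4, 2] -> [-4]
  drop 2 from [3, 2] -> [3]
  satisfied 1 clause(s); 7 remain; assigned so far: [2]
unit clause [6] forces x6=T; simplify:
  drop -6 from [-3, -6] -> [-3]
  drop -6 from [1, 4, -6] -> [1, 4]
  satisfied 1 clause(s); 6 remain; assigned so far: [2, 6]
unit clause [-3] forces x3=F; simplify:
  drop 3 from [1, 3] -> [1]
  drop 3 from [3] -> [] (empty!)
  satisfied 1 clause(s); 5 remain; assigned so far: [2, 3, 6]
CONFLICT (empty clause)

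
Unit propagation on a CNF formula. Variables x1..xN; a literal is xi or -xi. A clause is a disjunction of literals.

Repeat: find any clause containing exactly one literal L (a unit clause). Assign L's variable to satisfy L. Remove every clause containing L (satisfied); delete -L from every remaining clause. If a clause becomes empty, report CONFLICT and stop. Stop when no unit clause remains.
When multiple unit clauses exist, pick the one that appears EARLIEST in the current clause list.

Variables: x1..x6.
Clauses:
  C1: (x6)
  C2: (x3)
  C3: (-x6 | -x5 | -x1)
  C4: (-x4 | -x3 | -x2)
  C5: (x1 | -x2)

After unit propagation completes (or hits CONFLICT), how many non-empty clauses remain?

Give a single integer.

unit clause [6] forces x6=T; simplify:
  drop -6 from [-6, -5, -1] -> [-5, -1]
  satisfied 1 clause(s); 4 remain; assigned so far: [6]
unit clause [3] forces x3=T; simplify:
  drop -3 from [-4, -3, -2] -> [-4, -2]
  satisfied 1 clause(s); 3 remain; assigned so far: [3, 6]

Answer: 3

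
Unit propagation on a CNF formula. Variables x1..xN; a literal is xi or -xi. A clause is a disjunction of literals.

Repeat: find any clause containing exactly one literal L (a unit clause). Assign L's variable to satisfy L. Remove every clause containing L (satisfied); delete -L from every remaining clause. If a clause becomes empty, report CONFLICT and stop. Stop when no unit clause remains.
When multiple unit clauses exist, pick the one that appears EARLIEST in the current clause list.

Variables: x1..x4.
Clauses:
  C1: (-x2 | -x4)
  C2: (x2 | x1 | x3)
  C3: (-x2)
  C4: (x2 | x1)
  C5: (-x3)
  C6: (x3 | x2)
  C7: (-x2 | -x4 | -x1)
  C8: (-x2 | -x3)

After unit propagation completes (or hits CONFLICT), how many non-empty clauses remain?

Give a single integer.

Answer: 0

Derivation:
unit clause [-2] forces x2=F; simplify:
  drop 2 from [2, 1, 3] -> [1, 3]
  drop 2 from [2, 1] -> [1]
  drop 2 from [3, 2] -> [3]
  satisfied 4 clause(s); 4 remain; assigned so far: [2]
unit clause [1] forces x1=T; simplify:
  satisfied 2 clause(s); 2 remain; assigned so far: [1, 2]
unit clause [-3] forces x3=F; simplify:
  drop 3 from [3] -> [] (empty!)
  satisfied 1 clause(s); 1 remain; assigned so far: [1, 2, 3]
CONFLICT (empty clause)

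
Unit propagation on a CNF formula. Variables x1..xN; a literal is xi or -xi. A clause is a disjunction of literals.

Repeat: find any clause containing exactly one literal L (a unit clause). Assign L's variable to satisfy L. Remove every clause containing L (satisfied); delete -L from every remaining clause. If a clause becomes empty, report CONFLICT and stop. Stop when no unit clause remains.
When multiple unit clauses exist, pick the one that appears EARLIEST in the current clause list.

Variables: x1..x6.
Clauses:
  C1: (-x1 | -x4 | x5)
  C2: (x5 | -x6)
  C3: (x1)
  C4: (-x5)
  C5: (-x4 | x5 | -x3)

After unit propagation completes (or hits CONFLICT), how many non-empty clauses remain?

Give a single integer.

unit clause [1] forces x1=T; simplify:
  drop -1 from [-1, -4, 5] -> [-4, 5]
  satisfied 1 clause(s); 4 remain; assigned so far: [1]
unit clause [-5] forces x5=F; simplify:
  drop 5 from [-4, 5] -> [-4]
  drop 5 from [5, -6] -> [-6]
  drop 5 from [-4, 5, -3] -> [-4, -3]
  satisfied 1 clause(s); 3 remain; assigned so far: [1, 5]
unit clause [-4] forces x4=F; simplify:
  satisfied 2 clause(s); 1 remain; assigned so far: [1, 4, 5]
unit clause [-6] forces x6=F; simplify:
  satisfied 1 clause(s); 0 remain; assigned so far: [1, 4, 5, 6]

Answer: 0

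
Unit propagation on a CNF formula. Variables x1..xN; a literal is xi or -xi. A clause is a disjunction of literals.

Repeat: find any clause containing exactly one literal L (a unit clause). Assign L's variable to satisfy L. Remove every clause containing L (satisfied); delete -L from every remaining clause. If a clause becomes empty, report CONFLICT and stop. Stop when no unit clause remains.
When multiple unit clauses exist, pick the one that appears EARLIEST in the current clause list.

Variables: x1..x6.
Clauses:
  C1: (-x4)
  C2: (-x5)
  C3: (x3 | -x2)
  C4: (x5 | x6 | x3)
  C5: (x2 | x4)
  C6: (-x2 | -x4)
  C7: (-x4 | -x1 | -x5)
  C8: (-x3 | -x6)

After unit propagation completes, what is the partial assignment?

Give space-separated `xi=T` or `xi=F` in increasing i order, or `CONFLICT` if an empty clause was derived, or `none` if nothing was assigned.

unit clause [-4] forces x4=F; simplify:
  drop 4 from [2, 4] -> [2]
  satisfied 3 clause(s); 5 remain; assigned so far: [4]
unit clause [-5] forces x5=F; simplify:
  drop 5 from [5, 6, 3] -> [6, 3]
  satisfied 1 clause(s); 4 remain; assigned so far: [4, 5]
unit clause [2] forces x2=T; simplify:
  drop -2 from [3, -2] -> [3]
  satisfied 1 clause(s); 3 remain; assigned so far: [2, 4, 5]
unit clause [3] forces x3=T; simplify:
  drop -3 from [-3, -6] -> [-6]
  satisfied 2 clause(s); 1 remain; assigned so far: [2, 3, 4, 5]
unit clause [-6] forces x6=F; simplify:
  satisfied 1 clause(s); 0 remain; assigned so far: [2, 3, 4, 5, 6]

Answer: x2=T x3=T x4=F x5=F x6=F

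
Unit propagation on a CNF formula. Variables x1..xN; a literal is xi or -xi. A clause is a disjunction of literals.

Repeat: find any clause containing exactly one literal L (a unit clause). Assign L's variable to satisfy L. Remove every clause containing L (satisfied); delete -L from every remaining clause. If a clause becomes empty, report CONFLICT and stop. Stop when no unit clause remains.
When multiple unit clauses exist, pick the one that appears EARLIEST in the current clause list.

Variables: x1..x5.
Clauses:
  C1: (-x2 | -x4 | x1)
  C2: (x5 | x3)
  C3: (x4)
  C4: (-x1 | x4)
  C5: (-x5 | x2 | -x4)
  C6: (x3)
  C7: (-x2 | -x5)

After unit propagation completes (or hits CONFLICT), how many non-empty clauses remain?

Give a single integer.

Answer: 3

Derivation:
unit clause [4] forces x4=T; simplify:
  drop -4 from [-2, -4, 1] -> [-2, 1]
  drop -4 from [-5, 2, -4] -> [-5, 2]
  satisfied 2 clause(s); 5 remain; assigned so far: [4]
unit clause [3] forces x3=T; simplify:
  satisfied 2 clause(s); 3 remain; assigned so far: [3, 4]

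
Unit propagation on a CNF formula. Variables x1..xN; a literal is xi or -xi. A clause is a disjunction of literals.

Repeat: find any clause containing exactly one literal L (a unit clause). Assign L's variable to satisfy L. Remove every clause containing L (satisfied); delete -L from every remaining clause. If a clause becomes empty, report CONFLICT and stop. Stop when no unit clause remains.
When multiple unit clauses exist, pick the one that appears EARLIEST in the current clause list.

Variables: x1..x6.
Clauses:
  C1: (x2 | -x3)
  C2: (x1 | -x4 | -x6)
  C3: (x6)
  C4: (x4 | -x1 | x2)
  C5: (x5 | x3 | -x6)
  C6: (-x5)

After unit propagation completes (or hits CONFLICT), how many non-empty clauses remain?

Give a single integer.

Answer: 1

Derivation:
unit clause [6] forces x6=T; simplify:
  drop -6 from [1, -4, -6] -> [1, -4]
  drop -6 from [5, 3, -6] -> [5, 3]
  satisfied 1 clause(s); 5 remain; assigned so far: [6]
unit clause [-5] forces x5=F; simplify:
  drop 5 from [5, 3] -> [3]
  satisfied 1 clause(s); 4 remain; assigned so far: [5, 6]
unit clause [3] forces x3=T; simplify:
  drop -3 from [2, -3] -> [2]
  satisfied 1 clause(s); 3 remain; assigned so far: [3, 5, 6]
unit clause [2] forces x2=T; simplify:
  satisfied 2 clause(s); 1 remain; assigned so far: [2, 3, 5, 6]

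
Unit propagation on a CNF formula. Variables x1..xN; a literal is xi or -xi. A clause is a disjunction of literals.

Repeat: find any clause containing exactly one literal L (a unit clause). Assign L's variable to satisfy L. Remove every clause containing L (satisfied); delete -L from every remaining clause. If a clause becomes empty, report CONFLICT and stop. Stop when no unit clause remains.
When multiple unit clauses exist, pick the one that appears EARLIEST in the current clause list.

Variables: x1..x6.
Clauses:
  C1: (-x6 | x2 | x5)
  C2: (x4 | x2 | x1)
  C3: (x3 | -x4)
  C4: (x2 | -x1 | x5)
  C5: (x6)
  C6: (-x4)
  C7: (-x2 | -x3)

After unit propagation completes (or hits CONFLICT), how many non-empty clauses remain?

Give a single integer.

Answer: 4

Derivation:
unit clause [6] forces x6=T; simplify:
  drop -6 from [-6, 2, 5] -> [2, 5]
  satisfied 1 clause(s); 6 remain; assigned so far: [6]
unit clause [-4] forces x4=F; simplify:
  drop 4 from [4, 2, 1] -> [2, 1]
  satisfied 2 clause(s); 4 remain; assigned so far: [4, 6]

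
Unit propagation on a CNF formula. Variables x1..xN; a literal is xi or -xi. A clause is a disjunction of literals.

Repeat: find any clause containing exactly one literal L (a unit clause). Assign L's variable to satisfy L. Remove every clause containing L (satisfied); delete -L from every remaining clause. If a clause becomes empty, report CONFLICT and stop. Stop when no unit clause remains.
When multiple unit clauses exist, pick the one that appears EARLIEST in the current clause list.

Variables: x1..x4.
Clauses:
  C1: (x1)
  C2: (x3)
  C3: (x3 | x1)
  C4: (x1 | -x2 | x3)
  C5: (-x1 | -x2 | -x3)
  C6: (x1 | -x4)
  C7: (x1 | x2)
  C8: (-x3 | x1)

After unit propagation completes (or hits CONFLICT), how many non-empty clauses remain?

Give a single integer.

unit clause [1] forces x1=T; simplify:
  drop -1 from [-1, -2, -3] -> [-2, -3]
  satisfied 6 clause(s); 2 remain; assigned so far: [1]
unit clause [3] forces x3=T; simplify:
  drop -3 from [-2, -3] -> [-2]
  satisfied 1 clause(s); 1 remain; assigned so far: [1, 3]
unit clause [-2] forces x2=F; simplify:
  satisfied 1 clause(s); 0 remain; assigned so far: [1, 2, 3]

Answer: 0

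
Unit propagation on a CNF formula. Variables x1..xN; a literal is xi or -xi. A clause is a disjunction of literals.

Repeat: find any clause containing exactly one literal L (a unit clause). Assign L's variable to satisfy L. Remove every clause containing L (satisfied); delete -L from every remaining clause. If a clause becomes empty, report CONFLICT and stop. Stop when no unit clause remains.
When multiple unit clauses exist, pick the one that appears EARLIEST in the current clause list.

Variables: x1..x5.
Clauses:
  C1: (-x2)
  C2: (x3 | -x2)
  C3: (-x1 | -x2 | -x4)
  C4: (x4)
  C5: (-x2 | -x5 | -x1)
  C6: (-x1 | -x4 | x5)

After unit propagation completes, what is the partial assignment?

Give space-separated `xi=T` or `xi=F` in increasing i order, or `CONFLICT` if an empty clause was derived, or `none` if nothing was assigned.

Answer: x2=F x4=T

Derivation:
unit clause [-2] forces x2=F; simplify:
  satisfied 4 clause(s); 2 remain; assigned so far: [2]
unit clause [4] forces x4=T; simplify:
  drop -4 from [-1, -4, 5] -> [-1, 5]
  satisfied 1 clause(s); 1 remain; assigned so far: [2, 4]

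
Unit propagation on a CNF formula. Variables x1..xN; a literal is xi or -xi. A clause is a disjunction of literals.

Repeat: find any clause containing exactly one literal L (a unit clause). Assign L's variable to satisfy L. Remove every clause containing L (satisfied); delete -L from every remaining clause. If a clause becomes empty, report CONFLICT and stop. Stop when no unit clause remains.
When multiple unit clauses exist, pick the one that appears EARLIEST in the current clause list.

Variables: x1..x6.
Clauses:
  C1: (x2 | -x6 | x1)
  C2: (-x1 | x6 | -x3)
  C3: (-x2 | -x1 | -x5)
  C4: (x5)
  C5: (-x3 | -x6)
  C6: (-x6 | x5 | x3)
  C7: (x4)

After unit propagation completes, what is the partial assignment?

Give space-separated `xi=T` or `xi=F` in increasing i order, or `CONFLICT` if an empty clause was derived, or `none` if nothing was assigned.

Answer: x4=T x5=T

Derivation:
unit clause [5] forces x5=T; simplify:
  drop -5 from [-2, -1, -5] -> [-2, -1]
  satisfied 2 clause(s); 5 remain; assigned so far: [5]
unit clause [4] forces x4=T; simplify:
  satisfied 1 clause(s); 4 remain; assigned so far: [4, 5]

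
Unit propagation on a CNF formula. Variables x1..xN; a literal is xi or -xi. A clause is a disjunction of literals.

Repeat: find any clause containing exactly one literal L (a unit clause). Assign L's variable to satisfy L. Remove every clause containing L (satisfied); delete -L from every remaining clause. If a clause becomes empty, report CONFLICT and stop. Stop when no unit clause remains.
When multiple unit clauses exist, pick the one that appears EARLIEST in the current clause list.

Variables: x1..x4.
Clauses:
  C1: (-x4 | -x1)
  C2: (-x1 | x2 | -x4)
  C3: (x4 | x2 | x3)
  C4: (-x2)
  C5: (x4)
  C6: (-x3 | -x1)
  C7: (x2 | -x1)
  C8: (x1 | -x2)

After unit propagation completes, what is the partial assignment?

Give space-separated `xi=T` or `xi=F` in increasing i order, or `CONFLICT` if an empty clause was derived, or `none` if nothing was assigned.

Answer: x1=F x2=F x4=T

Derivation:
unit clause [-2] forces x2=F; simplify:
  drop 2 from [-1, 2, -4] -> [-1, -4]
  drop 2 from [4, 2, 3] -> [4, 3]
  drop 2 from [2, -1] -> [-1]
  satisfied 2 clause(s); 6 remain; assigned so far: [2]
unit clause [4] forces x4=T; simplify:
  drop -4 from [-4, -1] -> [-1]
  drop -4 from [-1, -4] -> [-1]
  satisfied 2 clause(s); 4 remain; assigned so far: [2, 4]
unit clause [-1] forces x1=F; simplify:
  satisfied 4 clause(s); 0 remain; assigned so far: [1, 2, 4]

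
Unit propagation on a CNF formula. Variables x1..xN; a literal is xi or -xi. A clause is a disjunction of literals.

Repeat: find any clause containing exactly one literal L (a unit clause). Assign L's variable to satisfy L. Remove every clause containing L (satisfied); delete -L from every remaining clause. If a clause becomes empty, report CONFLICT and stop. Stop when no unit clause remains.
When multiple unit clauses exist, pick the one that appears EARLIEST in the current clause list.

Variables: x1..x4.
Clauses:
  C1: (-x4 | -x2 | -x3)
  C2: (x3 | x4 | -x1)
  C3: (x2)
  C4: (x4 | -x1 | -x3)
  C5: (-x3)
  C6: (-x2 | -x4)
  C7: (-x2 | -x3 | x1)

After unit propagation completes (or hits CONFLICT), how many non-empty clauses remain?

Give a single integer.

unit clause [2] forces x2=T; simplify:
  drop -2 from [-4, -2, -3] -> [-4, -3]
  drop -2 from [-2, -4] -> [-4]
  drop -2 from [-2, -3, 1] -> [-3, 1]
  satisfied 1 clause(s); 6 remain; assigned so far: [2]
unit clause [-3] forces x3=F; simplify:
  drop 3 from [3, 4, -1] -> [4, -1]
  satisfied 4 clause(s); 2 remain; assigned so far: [2, 3]
unit clause [-4] forces x4=F; simplify:
  drop 4 from [4, -1] -> [-1]
  satisfied 1 clause(s); 1 remain; assigned so far: [2, 3, 4]
unit clause [-1] forces x1=F; simplify:
  satisfied 1 clause(s); 0 remain; assigned so far: [1, 2, 3, 4]

Answer: 0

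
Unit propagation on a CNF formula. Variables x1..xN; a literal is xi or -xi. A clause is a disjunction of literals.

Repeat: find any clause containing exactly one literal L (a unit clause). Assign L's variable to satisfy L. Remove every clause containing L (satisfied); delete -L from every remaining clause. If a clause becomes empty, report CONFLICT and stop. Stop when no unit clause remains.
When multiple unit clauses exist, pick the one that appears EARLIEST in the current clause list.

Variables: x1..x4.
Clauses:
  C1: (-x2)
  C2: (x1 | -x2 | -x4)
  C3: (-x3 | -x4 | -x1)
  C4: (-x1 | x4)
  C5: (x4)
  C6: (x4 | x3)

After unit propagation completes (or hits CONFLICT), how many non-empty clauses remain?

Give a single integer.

Answer: 1

Derivation:
unit clause [-2] forces x2=F; simplify:
  satisfied 2 clause(s); 4 remain; assigned so far: [2]
unit clause [4] forces x4=T; simplify:
  drop -4 from [-3, -4, -1] -> [-3, -1]
  satisfied 3 clause(s); 1 remain; assigned so far: [2, 4]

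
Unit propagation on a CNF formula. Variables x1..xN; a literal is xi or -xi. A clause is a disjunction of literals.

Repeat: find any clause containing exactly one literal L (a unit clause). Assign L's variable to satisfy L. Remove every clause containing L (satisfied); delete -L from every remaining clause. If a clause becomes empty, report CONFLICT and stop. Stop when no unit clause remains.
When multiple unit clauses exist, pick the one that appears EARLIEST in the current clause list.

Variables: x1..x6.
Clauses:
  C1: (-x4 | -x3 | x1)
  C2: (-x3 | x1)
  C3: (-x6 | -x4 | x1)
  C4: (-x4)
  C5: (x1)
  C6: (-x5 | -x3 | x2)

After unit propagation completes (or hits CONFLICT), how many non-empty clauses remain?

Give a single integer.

unit clause [-4] forces x4=F; simplify:
  satisfied 3 clause(s); 3 remain; assigned so far: [4]
unit clause [1] forces x1=T; simplify:
  satisfied 2 clause(s); 1 remain; assigned so far: [1, 4]

Answer: 1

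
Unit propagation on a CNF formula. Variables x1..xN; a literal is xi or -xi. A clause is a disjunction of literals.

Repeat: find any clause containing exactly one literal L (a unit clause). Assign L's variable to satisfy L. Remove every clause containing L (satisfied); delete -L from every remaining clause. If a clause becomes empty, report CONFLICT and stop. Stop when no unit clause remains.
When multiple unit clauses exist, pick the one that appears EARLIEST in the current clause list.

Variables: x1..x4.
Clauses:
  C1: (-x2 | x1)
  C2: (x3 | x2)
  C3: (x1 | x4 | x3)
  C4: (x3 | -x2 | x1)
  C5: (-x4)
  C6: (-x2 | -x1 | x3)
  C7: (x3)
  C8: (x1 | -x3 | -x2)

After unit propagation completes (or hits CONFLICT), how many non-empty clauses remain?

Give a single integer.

unit clause [-4] forces x4=F; simplify:
  drop 4 from [1, 4, 3] -> [1, 3]
  satisfied 1 clause(s); 7 remain; assigned so far: [4]
unit clause [3] forces x3=T; simplify:
  drop -3 from [1, -3, -2] -> [1, -2]
  satisfied 5 clause(s); 2 remain; assigned so far: [3, 4]

Answer: 2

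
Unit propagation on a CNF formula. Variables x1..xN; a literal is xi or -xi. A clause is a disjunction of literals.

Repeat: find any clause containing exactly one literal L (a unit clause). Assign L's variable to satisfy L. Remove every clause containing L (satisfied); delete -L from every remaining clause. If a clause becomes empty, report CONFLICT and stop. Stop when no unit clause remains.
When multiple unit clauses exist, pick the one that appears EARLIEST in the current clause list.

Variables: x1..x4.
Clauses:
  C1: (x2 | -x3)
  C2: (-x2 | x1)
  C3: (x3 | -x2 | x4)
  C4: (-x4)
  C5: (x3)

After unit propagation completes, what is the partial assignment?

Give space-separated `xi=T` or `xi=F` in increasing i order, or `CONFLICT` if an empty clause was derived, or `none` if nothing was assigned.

unit clause [-4] forces x4=F; simplify:
  drop 4 from [3, -2, 4] -> [3, -2]
  satisfied 1 clause(s); 4 remain; assigned so far: [4]
unit clause [3] forces x3=T; simplify:
  drop -3 from [2, -3] -> [2]
  satisfied 2 clause(s); 2 remain; assigned so far: [3, 4]
unit clause [2] forces x2=T; simplify:
  drop -2 from [-2, 1] -> [1]
  satisfied 1 clause(s); 1 remain; assigned so far: [2, 3, 4]
unit clause [1] forces x1=T; simplify:
  satisfied 1 clause(s); 0 remain; assigned so far: [1, 2, 3, 4]

Answer: x1=T x2=T x3=T x4=F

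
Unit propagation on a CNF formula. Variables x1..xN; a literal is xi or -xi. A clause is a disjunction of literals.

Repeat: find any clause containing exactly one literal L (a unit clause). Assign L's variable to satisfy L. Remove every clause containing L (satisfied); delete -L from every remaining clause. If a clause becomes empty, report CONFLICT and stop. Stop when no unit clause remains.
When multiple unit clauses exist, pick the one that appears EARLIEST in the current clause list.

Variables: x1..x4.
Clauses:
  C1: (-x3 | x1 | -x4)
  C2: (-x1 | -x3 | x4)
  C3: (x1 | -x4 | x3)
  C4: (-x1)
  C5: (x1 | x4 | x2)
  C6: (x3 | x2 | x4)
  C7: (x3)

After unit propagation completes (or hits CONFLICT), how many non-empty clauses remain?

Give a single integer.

Answer: 0

Derivation:
unit clause [-1] forces x1=F; simplify:
  drop 1 from [-3, 1, -4] -> [-3, -4]
  drop 1 from [1, -4, 3] -> [-4, 3]
  drop 1 from [1, 4, 2] -> [4, 2]
  satisfied 2 clause(s); 5 remain; assigned so far: [1]
unit clause [3] forces x3=T; simplify:
  drop -3 from [-3, -4] -> [-4]
  satisfied 3 clause(s); 2 remain; assigned so far: [1, 3]
unit clause [-4] forces x4=F; simplify:
  drop 4 from [4, 2] -> [2]
  satisfied 1 clause(s); 1 remain; assigned so far: [1, 3, 4]
unit clause [2] forces x2=T; simplify:
  satisfied 1 clause(s); 0 remain; assigned so far: [1, 2, 3, 4]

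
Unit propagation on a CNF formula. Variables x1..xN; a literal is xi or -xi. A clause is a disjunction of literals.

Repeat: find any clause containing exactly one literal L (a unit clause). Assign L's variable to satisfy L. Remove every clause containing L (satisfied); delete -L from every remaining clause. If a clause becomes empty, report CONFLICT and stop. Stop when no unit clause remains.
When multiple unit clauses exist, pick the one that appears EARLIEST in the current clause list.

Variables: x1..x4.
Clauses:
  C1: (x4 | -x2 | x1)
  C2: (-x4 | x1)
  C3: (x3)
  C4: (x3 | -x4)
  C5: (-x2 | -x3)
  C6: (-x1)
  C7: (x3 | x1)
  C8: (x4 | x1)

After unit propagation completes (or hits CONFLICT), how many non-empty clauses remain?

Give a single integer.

unit clause [3] forces x3=T; simplify:
  drop -3 from [-2, -3] -> [-2]
  satisfied 3 clause(s); 5 remain; assigned so far: [3]
unit clause [-2] forces x2=F; simplify:
  satisfied 2 clause(s); 3 remain; assigned so far: [2, 3]
unit clause [-1] forces x1=F; simplify:
  drop 1 from [-4, 1] -> [-4]
  drop 1 from [4, 1] -> [4]
  satisfied 1 clause(s); 2 remain; assigned so far: [1, 2, 3]
unit clause [-4] forces x4=F; simplify:
  drop 4 from [4] -> [] (empty!)
  satisfied 1 clause(s); 1 remain; assigned so far: [1, 2, 3, 4]
CONFLICT (empty clause)

Answer: 0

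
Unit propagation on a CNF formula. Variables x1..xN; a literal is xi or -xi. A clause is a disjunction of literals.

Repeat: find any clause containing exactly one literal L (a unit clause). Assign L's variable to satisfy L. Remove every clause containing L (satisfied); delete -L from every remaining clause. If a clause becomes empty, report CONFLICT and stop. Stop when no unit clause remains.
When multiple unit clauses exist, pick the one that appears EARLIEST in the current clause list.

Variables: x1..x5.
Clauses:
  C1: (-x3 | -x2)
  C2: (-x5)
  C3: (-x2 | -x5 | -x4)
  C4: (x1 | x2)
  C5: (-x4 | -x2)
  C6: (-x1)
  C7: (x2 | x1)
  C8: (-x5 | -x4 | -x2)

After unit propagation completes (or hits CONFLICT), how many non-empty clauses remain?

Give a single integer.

unit clause [-5] forces x5=F; simplify:
  satisfied 3 clause(s); 5 remain; assigned so far: [5]
unit clause [-1] forces x1=F; simplify:
  drop 1 from [1, 2] -> [2]
  drop 1 from [2, 1] -> [2]
  satisfied 1 clause(s); 4 remain; assigned so far: [1, 5]
unit clause [2] forces x2=T; simplify:
  drop -2 from [-3, -2] -> [-3]
  drop -2 from [-4, -2] -> [-4]
  satisfied 2 clause(s); 2 remain; assigned so far: [1, 2, 5]
unit clause [-3] forces x3=F; simplify:
  satisfied 1 clause(s); 1 remain; assigned so far: [1, 2, 3, 5]
unit clause [-4] forces x4=F; simplify:
  satisfied 1 clause(s); 0 remain; assigned so far: [1, 2, 3, 4, 5]

Answer: 0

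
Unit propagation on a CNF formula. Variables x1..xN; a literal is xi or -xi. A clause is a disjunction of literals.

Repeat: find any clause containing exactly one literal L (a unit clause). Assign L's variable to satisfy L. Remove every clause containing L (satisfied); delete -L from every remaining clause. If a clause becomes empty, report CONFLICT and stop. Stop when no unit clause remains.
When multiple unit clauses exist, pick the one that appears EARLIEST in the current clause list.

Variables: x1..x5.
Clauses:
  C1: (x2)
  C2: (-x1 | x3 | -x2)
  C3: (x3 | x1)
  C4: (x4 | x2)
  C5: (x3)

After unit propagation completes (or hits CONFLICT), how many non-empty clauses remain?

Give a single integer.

unit clause [2] forces x2=T; simplify:
  drop -2 from [-1, 3, -2] -> [-1, 3]
  satisfied 2 clause(s); 3 remain; assigned so far: [2]
unit clause [3] forces x3=T; simplify:
  satisfied 3 clause(s); 0 remain; assigned so far: [2, 3]

Answer: 0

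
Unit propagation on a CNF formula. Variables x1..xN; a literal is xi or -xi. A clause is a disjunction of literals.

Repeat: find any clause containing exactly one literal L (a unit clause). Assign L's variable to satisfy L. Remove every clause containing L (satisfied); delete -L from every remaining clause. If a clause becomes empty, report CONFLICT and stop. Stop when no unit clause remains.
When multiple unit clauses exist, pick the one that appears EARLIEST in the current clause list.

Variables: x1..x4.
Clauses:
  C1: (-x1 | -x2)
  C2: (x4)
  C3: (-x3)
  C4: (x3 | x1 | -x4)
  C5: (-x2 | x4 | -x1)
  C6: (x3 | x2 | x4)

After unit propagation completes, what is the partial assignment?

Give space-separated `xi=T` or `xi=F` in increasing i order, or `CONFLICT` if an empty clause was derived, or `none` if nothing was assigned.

Answer: x1=T x2=F x3=F x4=T

Derivation:
unit clause [4] forces x4=T; simplify:
  drop -4 from [3, 1, -4] -> [3, 1]
  satisfied 3 clause(s); 3 remain; assigned so far: [4]
unit clause [-3] forces x3=F; simplify:
  drop 3 from [3, 1] -> [1]
  satisfied 1 clause(s); 2 remain; assigned so far: [3, 4]
unit clause [1] forces x1=T; simplify:
  drop -1 from [-1, -2] -> [-2]
  satisfied 1 clause(s); 1 remain; assigned so far: [1, 3, 4]
unit clause [-2] forces x2=F; simplify:
  satisfied 1 clause(s); 0 remain; assigned so far: [1, 2, 3, 4]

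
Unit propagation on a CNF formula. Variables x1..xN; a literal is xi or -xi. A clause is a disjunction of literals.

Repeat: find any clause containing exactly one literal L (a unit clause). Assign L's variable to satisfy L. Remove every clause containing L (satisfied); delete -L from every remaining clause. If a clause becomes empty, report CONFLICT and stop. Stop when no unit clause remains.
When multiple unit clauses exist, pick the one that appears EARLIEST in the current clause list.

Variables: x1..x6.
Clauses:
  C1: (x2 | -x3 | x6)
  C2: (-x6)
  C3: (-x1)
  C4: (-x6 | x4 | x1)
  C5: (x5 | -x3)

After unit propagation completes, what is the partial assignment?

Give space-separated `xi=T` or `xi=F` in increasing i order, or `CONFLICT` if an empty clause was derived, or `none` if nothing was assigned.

unit clause [-6] forces x6=F; simplify:
  drop 6 from [2, -3, 6] -> [2, -3]
  satisfied 2 clause(s); 3 remain; assigned so far: [6]
unit clause [-1] forces x1=F; simplify:
  satisfied 1 clause(s); 2 remain; assigned so far: [1, 6]

Answer: x1=F x6=F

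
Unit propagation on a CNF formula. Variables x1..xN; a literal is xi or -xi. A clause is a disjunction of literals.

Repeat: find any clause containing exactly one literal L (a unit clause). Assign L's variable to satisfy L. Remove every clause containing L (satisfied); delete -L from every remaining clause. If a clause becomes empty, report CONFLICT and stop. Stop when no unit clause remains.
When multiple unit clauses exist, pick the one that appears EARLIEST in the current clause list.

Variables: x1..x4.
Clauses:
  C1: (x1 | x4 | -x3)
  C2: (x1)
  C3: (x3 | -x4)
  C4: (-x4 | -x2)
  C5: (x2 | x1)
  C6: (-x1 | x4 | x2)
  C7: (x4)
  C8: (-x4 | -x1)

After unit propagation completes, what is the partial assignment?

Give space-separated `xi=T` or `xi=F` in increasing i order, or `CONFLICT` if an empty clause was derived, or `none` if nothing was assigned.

Answer: CONFLICT

Derivation:
unit clause [1] forces x1=T; simplify:
  drop -1 from [-1, 4, 2] -> [4, 2]
  drop -1 from [-4, -1] -> [-4]
  satisfied 3 clause(s); 5 remain; assigned so far: [1]
unit clause [4] forces x4=T; simplify:
  drop -4 from [3, -4] -> [3]
  drop -4 from [-4, -2] -> [-2]
  drop -4 from [-4] -> [] (empty!)
  satisfied 2 clause(s); 3 remain; assigned so far: [1, 4]
CONFLICT (empty clause)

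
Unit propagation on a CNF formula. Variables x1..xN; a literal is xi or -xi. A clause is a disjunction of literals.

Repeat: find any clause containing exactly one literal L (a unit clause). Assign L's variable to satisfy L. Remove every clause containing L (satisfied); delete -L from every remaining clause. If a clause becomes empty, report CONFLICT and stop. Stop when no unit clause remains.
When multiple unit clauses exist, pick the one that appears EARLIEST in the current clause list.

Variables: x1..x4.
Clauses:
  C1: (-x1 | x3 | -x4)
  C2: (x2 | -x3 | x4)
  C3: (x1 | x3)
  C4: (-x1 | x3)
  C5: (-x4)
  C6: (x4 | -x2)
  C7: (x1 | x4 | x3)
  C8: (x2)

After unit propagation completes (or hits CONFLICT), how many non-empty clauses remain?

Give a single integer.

Answer: 4

Derivation:
unit clause [-4] forces x4=F; simplify:
  drop 4 from [2, -3, 4] -> [2, -3]
  drop 4 from [4, -2] -> [-2]
  drop 4 from [1, 4, 3] -> [1, 3]
  satisfied 2 clause(s); 6 remain; assigned so far: [4]
unit clause [-2] forces x2=F; simplify:
  drop 2 from [2, -3] -> [-3]
  drop 2 from [2] -> [] (empty!)
  satisfied 1 clause(s); 5 remain; assigned so far: [2, 4]
CONFLICT (empty clause)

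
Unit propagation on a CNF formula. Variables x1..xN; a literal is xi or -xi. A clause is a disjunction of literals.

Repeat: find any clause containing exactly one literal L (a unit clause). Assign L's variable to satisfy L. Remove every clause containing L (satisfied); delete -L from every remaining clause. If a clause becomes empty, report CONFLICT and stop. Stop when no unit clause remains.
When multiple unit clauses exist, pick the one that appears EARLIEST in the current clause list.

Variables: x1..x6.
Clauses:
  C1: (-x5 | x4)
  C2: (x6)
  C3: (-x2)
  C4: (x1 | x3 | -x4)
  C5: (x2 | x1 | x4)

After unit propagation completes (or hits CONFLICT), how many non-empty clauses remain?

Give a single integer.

Answer: 3

Derivation:
unit clause [6] forces x6=T; simplify:
  satisfied 1 clause(s); 4 remain; assigned so far: [6]
unit clause [-2] forces x2=F; simplify:
  drop 2 from [2, 1, 4] -> [1, 4]
  satisfied 1 clause(s); 3 remain; assigned so far: [2, 6]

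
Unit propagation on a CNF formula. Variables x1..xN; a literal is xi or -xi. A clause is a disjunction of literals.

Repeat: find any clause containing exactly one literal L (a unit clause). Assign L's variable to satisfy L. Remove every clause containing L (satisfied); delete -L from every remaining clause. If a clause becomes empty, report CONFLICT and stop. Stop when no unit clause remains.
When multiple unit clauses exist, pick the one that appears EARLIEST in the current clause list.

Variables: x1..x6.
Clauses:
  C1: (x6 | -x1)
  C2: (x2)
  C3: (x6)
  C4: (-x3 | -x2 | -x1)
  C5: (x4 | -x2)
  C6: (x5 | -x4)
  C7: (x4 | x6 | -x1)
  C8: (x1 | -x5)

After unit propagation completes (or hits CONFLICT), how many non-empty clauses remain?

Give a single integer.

Answer: 0

Derivation:
unit clause [2] forces x2=T; simplify:
  drop -2 from [-3, -2, -1] -> [-3, -1]
  drop -2 from [4, -2] -> [4]
  satisfied 1 clause(s); 7 remain; assigned so far: [2]
unit clause [6] forces x6=T; simplify:
  satisfied 3 clause(s); 4 remain; assigned so far: [2, 6]
unit clause [4] forces x4=T; simplify:
  drop -4 from [5, -4] -> [5]
  satisfied 1 clause(s); 3 remain; assigned so far: [2, 4, 6]
unit clause [5] forces x5=T; simplify:
  drop -5 from [1, -5] -> [1]
  satisfied 1 clause(s); 2 remain; assigned so far: [2, 4, 5, 6]
unit clause [1] forces x1=T; simplify:
  drop -1 from [-3, -1] -> [-3]
  satisfied 1 clause(s); 1 remain; assigned so far: [1, 2, 4, 5, 6]
unit clause [-3] forces x3=F; simplify:
  satisfied 1 clause(s); 0 remain; assigned so far: [1, 2, 3, 4, 5, 6]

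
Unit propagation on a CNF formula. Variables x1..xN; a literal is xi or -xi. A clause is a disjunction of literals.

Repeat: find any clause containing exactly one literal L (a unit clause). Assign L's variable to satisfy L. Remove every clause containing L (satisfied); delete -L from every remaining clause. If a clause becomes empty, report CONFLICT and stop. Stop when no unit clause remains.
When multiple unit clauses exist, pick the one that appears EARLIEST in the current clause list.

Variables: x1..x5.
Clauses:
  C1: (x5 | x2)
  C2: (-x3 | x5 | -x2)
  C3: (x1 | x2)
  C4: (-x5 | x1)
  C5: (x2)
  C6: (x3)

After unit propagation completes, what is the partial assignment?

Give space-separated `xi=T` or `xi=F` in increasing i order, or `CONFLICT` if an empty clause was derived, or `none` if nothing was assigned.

unit clause [2] forces x2=T; simplify:
  drop -2 from [-3, 5, -2] -> [-3, 5]
  satisfied 3 clause(s); 3 remain; assigned so far: [2]
unit clause [3] forces x3=T; simplify:
  drop -3 from [-3, 5] -> [5]
  satisfied 1 clause(s); 2 remain; assigned so far: [2, 3]
unit clause [5] forces x5=T; simplify:
  drop -5 from [-5, 1] -> [1]
  satisfied 1 clause(s); 1 remain; assigned so far: [2, 3, 5]
unit clause [1] forces x1=T; simplify:
  satisfied 1 clause(s); 0 remain; assigned so far: [1, 2, 3, 5]

Answer: x1=T x2=T x3=T x5=T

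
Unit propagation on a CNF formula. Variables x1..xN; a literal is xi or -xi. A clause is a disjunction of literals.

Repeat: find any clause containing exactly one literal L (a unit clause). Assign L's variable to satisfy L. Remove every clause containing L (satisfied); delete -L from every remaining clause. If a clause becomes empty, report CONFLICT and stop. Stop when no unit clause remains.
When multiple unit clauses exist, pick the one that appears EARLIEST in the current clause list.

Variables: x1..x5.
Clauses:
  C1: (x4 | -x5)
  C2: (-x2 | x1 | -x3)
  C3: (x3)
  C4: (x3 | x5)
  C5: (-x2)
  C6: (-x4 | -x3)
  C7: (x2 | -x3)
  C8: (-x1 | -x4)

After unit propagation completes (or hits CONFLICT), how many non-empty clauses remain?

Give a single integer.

unit clause [3] forces x3=T; simplify:
  drop -3 from [-2, 1, -3] -> [-2, 1]
  drop -3 from [-4, -3] -> [-4]
  drop -3 from [2, -3] -> [2]
  satisfied 2 clause(s); 6 remain; assigned so far: [3]
unit clause [-2] forces x2=F; simplify:
  drop 2 from [2] -> [] (empty!)
  satisfied 2 clause(s); 4 remain; assigned so far: [2, 3]
CONFLICT (empty clause)

Answer: 3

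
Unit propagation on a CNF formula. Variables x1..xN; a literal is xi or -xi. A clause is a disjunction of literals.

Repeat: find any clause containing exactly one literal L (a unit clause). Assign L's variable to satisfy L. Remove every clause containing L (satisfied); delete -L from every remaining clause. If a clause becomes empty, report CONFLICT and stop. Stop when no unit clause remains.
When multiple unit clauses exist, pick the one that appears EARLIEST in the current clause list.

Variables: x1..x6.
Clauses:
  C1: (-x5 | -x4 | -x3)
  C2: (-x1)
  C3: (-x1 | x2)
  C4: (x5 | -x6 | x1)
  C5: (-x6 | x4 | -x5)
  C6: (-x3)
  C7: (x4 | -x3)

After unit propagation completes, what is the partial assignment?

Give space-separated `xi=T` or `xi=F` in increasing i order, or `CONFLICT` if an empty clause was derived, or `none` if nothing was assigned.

Answer: x1=F x3=F

Derivation:
unit clause [-1] forces x1=F; simplify:
  drop 1 from [5, -6, 1] -> [5, -6]
  satisfied 2 clause(s); 5 remain; assigned so far: [1]
unit clause [-3] forces x3=F; simplify:
  satisfied 3 clause(s); 2 remain; assigned so far: [1, 3]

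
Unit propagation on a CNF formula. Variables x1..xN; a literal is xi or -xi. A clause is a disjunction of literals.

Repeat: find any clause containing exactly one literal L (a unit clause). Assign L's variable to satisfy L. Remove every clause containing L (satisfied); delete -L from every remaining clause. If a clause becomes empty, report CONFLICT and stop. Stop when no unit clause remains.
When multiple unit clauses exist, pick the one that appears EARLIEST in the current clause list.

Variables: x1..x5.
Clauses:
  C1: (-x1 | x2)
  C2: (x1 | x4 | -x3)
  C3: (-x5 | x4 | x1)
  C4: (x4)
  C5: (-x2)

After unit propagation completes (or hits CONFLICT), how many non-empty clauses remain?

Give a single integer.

Answer: 0

Derivation:
unit clause [4] forces x4=T; simplify:
  satisfied 3 clause(s); 2 remain; assigned so far: [4]
unit clause [-2] forces x2=F; simplify:
  drop 2 from [-1, 2] -> [-1]
  satisfied 1 clause(s); 1 remain; assigned so far: [2, 4]
unit clause [-1] forces x1=F; simplify:
  satisfied 1 clause(s); 0 remain; assigned so far: [1, 2, 4]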